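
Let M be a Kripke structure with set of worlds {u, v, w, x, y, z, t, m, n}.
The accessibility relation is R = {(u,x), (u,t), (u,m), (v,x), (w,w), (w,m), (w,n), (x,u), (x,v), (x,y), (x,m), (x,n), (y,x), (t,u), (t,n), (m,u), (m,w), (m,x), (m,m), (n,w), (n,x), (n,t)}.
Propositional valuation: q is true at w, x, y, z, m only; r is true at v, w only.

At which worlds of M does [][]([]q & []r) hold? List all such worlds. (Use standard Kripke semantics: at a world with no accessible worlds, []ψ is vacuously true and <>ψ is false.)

z

Let φ = [][]([]q & []r). Evaluate φ at each world:
  u (successors {x, t, m}): φ is false.
  v (successors {x}): φ is false.
  w (successors {w, m, n}): φ is false.
  x (successors {u, v, y, m, n}): φ is false.
  y (successors {x}): φ is false.
  z (successors ∅): φ is true.
  t (successors {u, n}): φ is false.
  m (successors {u, w, x, m}): φ is false.
  n (successors {w, x, t}): φ is false.
For instance, at m:
  At m: [][]([]q & []r) requires []([]q & []r) at every successor {u, w, x, m}.
    []([]q & []r) fails at u, so [][]([]q & []r) is false at m.
      At u: []([]q & []r) requires []q & []r at every successor {x, t, m}.
        []q & []r fails at x, so []([]q & []r) is false at u.
Satisfying worlds: {z}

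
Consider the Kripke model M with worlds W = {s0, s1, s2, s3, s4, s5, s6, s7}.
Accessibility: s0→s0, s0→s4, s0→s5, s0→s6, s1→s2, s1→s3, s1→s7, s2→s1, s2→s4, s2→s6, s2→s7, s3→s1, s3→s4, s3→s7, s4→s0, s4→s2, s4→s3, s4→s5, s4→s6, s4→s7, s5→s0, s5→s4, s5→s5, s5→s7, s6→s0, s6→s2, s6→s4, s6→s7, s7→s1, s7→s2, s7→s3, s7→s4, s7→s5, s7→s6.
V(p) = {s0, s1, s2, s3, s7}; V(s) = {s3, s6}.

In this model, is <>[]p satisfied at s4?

No

At s4: <>[]p requires []p at some successor in {s0, s2, s3, s5, s6, s7}.
  At s0: []p is false.
  At s2: []p is false.
  At s3: []p is false.
  At s5: []p is false.
  At s6: []p is false.
  At s7: []p is false.
So <>[]p is false at s4.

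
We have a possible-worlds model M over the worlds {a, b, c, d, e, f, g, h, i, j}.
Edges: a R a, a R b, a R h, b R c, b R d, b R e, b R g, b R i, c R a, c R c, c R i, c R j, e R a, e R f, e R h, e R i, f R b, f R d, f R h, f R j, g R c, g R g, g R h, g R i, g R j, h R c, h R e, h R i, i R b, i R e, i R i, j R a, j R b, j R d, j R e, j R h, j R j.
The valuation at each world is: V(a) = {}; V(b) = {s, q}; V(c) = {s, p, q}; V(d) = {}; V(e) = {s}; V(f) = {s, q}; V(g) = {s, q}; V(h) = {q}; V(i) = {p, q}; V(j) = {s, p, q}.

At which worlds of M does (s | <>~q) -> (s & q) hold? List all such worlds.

b, c, d, f, g, j

Recall that <>ψ holds at a world iff ψ holds at some accessible world.
Let φ = (s | <>~q) -> (s & q). Evaluate φ at each world:
  a (successors {a, b, h}): φ is false.
  b (successors {c, d, e, g, i}): φ is true.
  c (successors {a, c, i, j}): φ is true.
  d (successors ∅): φ is true.
  e (successors {a, f, h, i}): φ is false.
  f (successors {b, d, h, j}): φ is true.
  g (successors {c, g, h, i, j}): φ is true.
  h (successors {c, e, i}): φ is false.
  i (successors {b, e, i}): φ is false.
  j (successors {a, b, d, e, h, j}): φ is true.
For instance, at i:
  At i: s | <>~q is true, s & q is false, so (s | <>~q) -> (s & q) is false.
    At i: s is false, <>~q is true, so s | <>~q is true.
      At i: <>~q requires ~q at some successor in {b, e, i}.
        ~q holds at e, so <>~q is true at i.
Satisfying worlds: {b, c, d, f, g, j}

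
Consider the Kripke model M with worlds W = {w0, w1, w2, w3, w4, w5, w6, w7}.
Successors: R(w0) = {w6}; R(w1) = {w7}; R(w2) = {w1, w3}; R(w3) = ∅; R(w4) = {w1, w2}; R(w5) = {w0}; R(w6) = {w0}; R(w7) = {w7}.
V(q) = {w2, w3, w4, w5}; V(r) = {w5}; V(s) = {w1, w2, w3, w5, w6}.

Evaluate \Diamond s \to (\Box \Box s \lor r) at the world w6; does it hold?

At w6: \Diamond s is false, \Box \Box s \lor r is true, so \Diamond s \to (\Box \Box s \lor r) is true.
  At w6: \Diamond s requires s at some successor in {w0}.
    At w0: s is false.
  So \Diamond s is false at w6.
  At w6: \Box \Box s is true, r is false, so \Box \Box s \lor r is true.
    At w6: \Box \Box s requires \Box s at every successor {w0}.
      At w0: \Box s is true.
    So \Box \Box s is true at w6.

Yes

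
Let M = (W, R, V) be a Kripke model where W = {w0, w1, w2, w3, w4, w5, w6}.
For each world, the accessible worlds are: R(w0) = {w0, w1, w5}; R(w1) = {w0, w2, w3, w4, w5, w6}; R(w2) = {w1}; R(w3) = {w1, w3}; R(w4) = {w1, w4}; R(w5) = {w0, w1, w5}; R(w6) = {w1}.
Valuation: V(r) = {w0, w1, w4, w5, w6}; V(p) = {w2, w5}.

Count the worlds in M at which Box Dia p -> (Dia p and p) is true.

4

Let φ = Box Dia p -> (Dia p and p). Evaluate φ at each world:
  w0 (successors {w0, w1, w5}): φ is false.
  w1 (successors {w0, w2, w3, w4, w5, w6}): φ is true.
  w2 (successors {w1}): φ is false.
  w3 (successors {w1, w3}): φ is true.
  w4 (successors {w1, w4}): φ is true.
  w5 (successors {w0, w1, w5}): φ is true.
  w6 (successors {w1}): φ is false.
For instance, at w5:
  At w5: Box Dia p is true, Dia p and p is true, so Box Dia p -> (Dia p and p) is true.
    At w5: Box Dia p requires Dia p at every successor {w0, w1, w5}.
      At w0: Dia p is true.
      At w1: Dia p is true.
      At w5: Dia p is true.
    So Box Dia p is true at w5.
    At w5: Dia p is true, p is true, so Dia p and p is true.
      At w5: Dia p requires p at some successor in {w0, w1, w5}.
        p holds at w5, so Dia p is true at w5.
Satisfying worlds: {w1, w3, w4, w5}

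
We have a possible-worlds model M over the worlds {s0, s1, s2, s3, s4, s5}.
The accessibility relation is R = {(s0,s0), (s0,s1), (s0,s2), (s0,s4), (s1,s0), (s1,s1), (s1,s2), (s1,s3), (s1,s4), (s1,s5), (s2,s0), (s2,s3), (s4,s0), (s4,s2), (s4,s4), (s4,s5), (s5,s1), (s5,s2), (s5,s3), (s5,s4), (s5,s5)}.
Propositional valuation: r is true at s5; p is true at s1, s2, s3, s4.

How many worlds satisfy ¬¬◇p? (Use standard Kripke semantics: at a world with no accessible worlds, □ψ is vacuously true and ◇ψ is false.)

5

Let φ = ¬¬◇p. Evaluate φ at each world:
  s0 (successors {s0, s1, s2, s4}): φ is true.
  s1 (successors {s0, s1, s2, s3, s4, s5}): φ is true.
  s2 (successors {s0, s3}): φ is true.
  s3 (successors ∅): φ is false.
  s4 (successors {s0, s2, s4, s5}): φ is true.
  s5 (successors {s1, s2, s3, s4, s5}): φ is true.
For instance, at s1:
  At s1: ¬◇p is false, so ¬¬◇p is true.
    At s1: ◇p is true, so ¬◇p is false.
      At s1: ◇p requires p at some successor in {s0, s1, s2, s3, s4, s5}.
        p holds at s1, so ◇p is true at s1.
Satisfying worlds: {s0, s1, s2, s4, s5}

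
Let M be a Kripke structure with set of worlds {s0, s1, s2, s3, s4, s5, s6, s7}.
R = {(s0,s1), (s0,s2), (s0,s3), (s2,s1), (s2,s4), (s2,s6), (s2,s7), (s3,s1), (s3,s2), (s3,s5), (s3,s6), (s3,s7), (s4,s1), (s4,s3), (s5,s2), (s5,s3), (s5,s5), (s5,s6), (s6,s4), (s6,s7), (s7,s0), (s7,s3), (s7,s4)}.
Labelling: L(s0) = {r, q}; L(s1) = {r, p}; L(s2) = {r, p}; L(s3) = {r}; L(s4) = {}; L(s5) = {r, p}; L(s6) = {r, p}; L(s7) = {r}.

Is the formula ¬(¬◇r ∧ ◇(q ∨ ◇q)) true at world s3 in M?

At s3: ¬◇r ∧ ◇(q ∨ ◇q) is false, so ¬(¬◇r ∧ ◇(q ∨ ◇q)) is true.
  At s3: ¬◇r is false, ◇(q ∨ ◇q) is true, so ¬◇r ∧ ◇(q ∨ ◇q) is false.
    At s3: ◇r is true, so ¬◇r is false.
      At s3: ◇r requires r at some successor in {s1, s2, s5, s6, s7}.
        r holds at s1, so ◇r is true at s3.
    At s3: ◇(q ∨ ◇q) requires q ∨ ◇q at some successor in {s1, s2, s5, s6, s7}.
      q ∨ ◇q holds at s7, so ◇(q ∨ ◇q) is true at s3.

Yes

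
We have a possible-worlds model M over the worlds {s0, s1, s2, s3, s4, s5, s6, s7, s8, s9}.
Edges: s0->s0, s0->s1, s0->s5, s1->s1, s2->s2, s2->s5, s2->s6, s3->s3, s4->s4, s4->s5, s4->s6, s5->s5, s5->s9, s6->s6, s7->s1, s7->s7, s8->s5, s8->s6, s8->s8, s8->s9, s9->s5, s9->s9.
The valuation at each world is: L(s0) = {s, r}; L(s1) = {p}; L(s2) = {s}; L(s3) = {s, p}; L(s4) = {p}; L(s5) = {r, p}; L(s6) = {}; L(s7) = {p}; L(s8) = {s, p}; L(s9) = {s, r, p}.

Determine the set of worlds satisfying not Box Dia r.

s0, s1, s2, s3, s4, s6, s7, s8

Recall that Box ψ holds at a world iff ψ holds at every accessible world, and Dia ψ holds iff ψ holds at some accessible world.
Let φ = not Box Dia r. Evaluate φ at each world:
  s0 (successors {s0, s1, s5}): φ is true.
  s1 (successors {s1}): φ is true.
  s2 (successors {s2, s5, s6}): φ is true.
  s3 (successors {s3}): φ is true.
  s4 (successors {s4, s5, s6}): φ is true.
  s5 (successors {s5, s9}): φ is false.
  s6 (successors {s6}): φ is true.
  s7 (successors {s1, s7}): φ is true.
  s8 (successors {s5, s6, s8, s9}): φ is true.
  s9 (successors {s5, s9}): φ is false.
For instance, at s4:
  At s4: Box Dia r is false, so not Box Dia r is true.
    At s4: Box Dia r requires Dia r at every successor {s4, s5, s6}.
      Dia r fails at s6, so Box Dia r is false at s4.
Satisfying worlds: {s0, s1, s2, s3, s4, s6, s7, s8}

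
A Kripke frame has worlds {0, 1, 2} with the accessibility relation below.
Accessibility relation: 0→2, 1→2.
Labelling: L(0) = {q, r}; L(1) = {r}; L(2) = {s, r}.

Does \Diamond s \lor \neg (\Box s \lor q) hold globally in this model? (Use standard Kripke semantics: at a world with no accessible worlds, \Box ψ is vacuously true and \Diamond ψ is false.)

Let φ = \Diamond s \lor \neg (\Box s \lor q). Evaluate φ at each world:
  0 (successors {2}): φ is true.
  1 (successors {2}): φ is true.
  2 (successors ∅): φ is false.
Detail at 2 (counterexample):
  At 2: \Diamond s is false, \neg (\Box s \lor q) is false, so \Diamond s \lor \neg (\Box s \lor q) is false.
    At 2: no accessible worlds, so \Diamond s is false.
    At 2: \Box s \lor q is true, so \neg (\Box s \lor q) is false.
      At 2: \Box s is true, q is false, so \Box s \lor q is true.

No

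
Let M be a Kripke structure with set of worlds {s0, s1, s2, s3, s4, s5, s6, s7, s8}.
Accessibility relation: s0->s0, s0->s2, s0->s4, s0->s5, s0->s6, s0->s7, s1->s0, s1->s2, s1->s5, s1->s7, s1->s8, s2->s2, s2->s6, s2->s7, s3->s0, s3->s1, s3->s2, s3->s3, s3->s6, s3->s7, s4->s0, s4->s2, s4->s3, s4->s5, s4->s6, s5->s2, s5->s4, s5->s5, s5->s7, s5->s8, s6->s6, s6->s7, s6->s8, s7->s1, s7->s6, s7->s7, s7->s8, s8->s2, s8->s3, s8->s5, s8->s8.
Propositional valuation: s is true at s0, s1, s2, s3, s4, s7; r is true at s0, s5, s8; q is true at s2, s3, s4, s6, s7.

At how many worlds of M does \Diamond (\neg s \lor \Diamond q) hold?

Recall that \Diamond ψ holds at a world iff ψ holds at some accessible world.
Let φ = \Diamond (\neg s \lor \Diamond q). Evaluate φ at each world:
  s0 (successors {s0, s2, s4, s5, s6, s7}): φ is true.
  s1 (successors {s0, s2, s5, s7, s8}): φ is true.
  s2 (successors {s2, s6, s7}): φ is true.
  s3 (successors {s0, s1, s2, s3, s6, s7}): φ is true.
  s4 (successors {s0, s2, s3, s5, s6}): φ is true.
  s5 (successors {s2, s4, s5, s7, s8}): φ is true.
  s6 (successors {s6, s7, s8}): φ is true.
  s7 (successors {s1, s6, s7, s8}): φ is true.
  s8 (successors {s2, s3, s5, s8}): φ is true.
For instance, at s1:
  At s1: \Diamond (\neg s \lor \Diamond q) requires \neg s \lor \Diamond q at some successor in {s0, s2, s5, s7, s8}.
    \neg s \lor \Diamond q holds at s0, so \Diamond (\neg s \lor \Diamond q) is true at s1.
      At s0: \neg s is false, \Diamond q is true, so \neg s \lor \Diamond q is true.
Satisfying worlds: {s0, s1, s2, s3, s4, s5, s6, s7, s8}

9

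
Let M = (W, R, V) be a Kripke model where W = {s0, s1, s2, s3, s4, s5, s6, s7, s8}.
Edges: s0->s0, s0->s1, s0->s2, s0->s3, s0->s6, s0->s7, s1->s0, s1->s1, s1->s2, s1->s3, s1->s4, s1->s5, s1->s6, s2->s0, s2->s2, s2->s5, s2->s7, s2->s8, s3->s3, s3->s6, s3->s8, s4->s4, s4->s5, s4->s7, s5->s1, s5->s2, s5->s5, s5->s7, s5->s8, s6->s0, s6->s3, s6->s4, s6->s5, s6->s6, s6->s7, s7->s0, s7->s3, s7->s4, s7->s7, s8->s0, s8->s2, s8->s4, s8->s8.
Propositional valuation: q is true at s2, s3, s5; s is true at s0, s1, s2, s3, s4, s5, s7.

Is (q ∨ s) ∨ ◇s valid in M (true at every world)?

Let φ = (q ∨ s) ∨ ◇s. Evaluate φ at each world:
  s0 (successors {s0, s1, s2, s3, s6, s7}): φ is true.
  s1 (successors {s0, s1, s2, s3, s4, s5, s6}): φ is true.
  s2 (successors {s0, s2, s5, s7, s8}): φ is true.
  s3 (successors {s3, s6, s8}): φ is true.
  s4 (successors {s4, s5, s7}): φ is true.
  s5 (successors {s1, s2, s5, s7, s8}): φ is true.
  s6 (successors {s0, s3, s4, s5, s6, s7}): φ is true.
  s7 (successors {s0, s3, s4, s7}): φ is true.
  s8 (successors {s0, s2, s4, s8}): φ is true.
For instance, at s3:
  At s3: q ∨ s is true, ◇s is true, so (q ∨ s) ∨ ◇s is true.
    At s3: ◇s requires s at some successor in {s3, s6, s8}.
      s holds at s3, so ◇s is true at s3.

Yes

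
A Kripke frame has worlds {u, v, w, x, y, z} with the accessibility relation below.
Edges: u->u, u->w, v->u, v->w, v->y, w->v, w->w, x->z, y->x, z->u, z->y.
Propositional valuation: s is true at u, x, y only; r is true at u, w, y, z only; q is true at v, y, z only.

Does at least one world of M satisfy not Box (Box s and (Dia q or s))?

Let φ = not Box (Box s and (Dia q or s)). Evaluate φ at each world:
  u (successors {u, w}): φ is true.
  v (successors {u, w, y}): φ is true.
  w (successors {v, w}): φ is true.
  x (successors {z}): φ is false.
  y (successors {x}): φ is true.
  z (successors {u, y}): φ is true.
Detail at u (witness):
  At u: Box (Box s and (Dia q or s)) is false, so not Box (Box s and (Dia q or s)) is true.
    At u: Box (Box s and (Dia q or s)) requires Box s and (Dia q or s) at every successor {u, w}.
      Box s and (Dia q or s) fails at u, so Box (Box s and (Dia q or s)) is false at u.

Yes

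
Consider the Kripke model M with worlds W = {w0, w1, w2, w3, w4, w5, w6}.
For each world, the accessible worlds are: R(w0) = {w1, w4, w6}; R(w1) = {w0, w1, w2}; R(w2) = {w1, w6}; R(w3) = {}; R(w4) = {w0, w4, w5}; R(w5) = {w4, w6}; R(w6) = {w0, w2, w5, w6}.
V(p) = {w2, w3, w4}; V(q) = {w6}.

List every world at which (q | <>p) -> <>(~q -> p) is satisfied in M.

w0, w1, w2, w3, w4, w5, w6

Let φ = (q | <>p) -> <>(~q -> p). Evaluate φ at each world:
  w0 (successors {w1, w4, w6}): φ is true.
  w1 (successors {w0, w1, w2}): φ is true.
  w2 (successors {w1, w6}): φ is true.
  w3 (successors ∅): φ is true.
  w4 (successors {w0, w4, w5}): φ is true.
  w5 (successors {w4, w6}): φ is true.
  w6 (successors {w0, w2, w5, w6}): φ is true.
For instance, at w2:
  At w2: q | <>p is false, <>(~q -> p) is true, so (q | <>p) -> <>(~q -> p) is true.
    At w2: q is false, <>p is false, so q | <>p is false.
      At w2: <>p requires p at some successor in {w1, w6}.
        At w1: p is false.
        At w6: p is false.
      So <>p is false at w2.
    At w2: <>(~q -> p) requires ~q -> p at some successor in {w1, w6}.
      ~q -> p holds at w6, so <>(~q -> p) is true at w2.
Satisfying worlds: {w0, w1, w2, w3, w4, w5, w6}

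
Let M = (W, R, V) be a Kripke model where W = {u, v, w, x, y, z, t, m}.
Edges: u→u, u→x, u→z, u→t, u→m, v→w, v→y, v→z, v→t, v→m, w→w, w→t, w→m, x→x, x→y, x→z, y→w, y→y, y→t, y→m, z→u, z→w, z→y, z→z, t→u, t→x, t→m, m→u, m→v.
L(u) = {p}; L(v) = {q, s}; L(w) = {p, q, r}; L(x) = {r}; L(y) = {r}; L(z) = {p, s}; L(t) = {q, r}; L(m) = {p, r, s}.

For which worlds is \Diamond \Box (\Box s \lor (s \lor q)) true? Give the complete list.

v, w, y, z

Let φ = \Diamond \Box (\Box s \lor (s \lor q)). Evaluate φ at each world:
  u (successors {u, x, z, t, m}): φ is false.
  v (successors {w, y, z, t, m}): φ is true.
  w (successors {w, t, m}): φ is true.
  x (successors {x, y, z}): φ is false.
  y (successors {w, y, t, m}): φ is true.
  z (successors {u, w, y, z}): φ is true.
  t (successors {u, x, m}): φ is false.
  m (successors {u, v}): φ is false.
For instance, at z:
  At z: \Diamond \Box (\Box s \lor (s \lor q)) requires \Box (\Box s \lor (s \lor q)) at some successor in {u, w, y, z}.
    \Box (\Box s \lor (s \lor q)) holds at w, so \Diamond \Box (\Box s \lor (s \lor q)) is true at z.
      At w: \Box (\Box s \lor (s \lor q)) requires \Box s \lor (s \lor q) at every successor {w, t, m}.
        At w: \Box s \lor (s \lor q) is true.
        At t: \Box s \lor (s \lor q) is true.
        At m: \Box s \lor (s \lor q) is true.
      So \Box (\Box s \lor (s \lor q)) is true at w.
Satisfying worlds: {v, w, y, z}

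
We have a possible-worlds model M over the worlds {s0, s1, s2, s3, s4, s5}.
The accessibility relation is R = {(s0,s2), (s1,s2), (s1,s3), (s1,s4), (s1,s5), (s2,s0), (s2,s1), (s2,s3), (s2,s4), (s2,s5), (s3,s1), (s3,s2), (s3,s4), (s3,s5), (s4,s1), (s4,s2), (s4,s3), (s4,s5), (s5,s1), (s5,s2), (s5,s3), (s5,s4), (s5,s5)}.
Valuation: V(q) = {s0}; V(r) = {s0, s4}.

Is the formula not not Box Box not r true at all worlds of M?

Let φ = not not Box Box not r. Evaluate φ at each world:
  s0 (successors {s2}): φ is false.
  s1 (successors {s2, s3, s4, s5}): φ is false.
  s2 (successors {s0, s1, s3, s4, s5}): φ is false.
  s3 (successors {s1, s2, s4, s5}): φ is false.
  s4 (successors {s1, s2, s3, s5}): φ is false.
  s5 (successors {s1, s2, s3, s4, s5}): φ is false.
Detail at s0 (counterexample):
  At s0: not Box Box not r is true, so not not Box Box not r is false.
    At s0: Box Box not r is false, so not Box Box not r is true.
      At s0: Box Box not r requires Box not r at every successor {s2}.
        Box not r fails at s2, so Box Box not r is false at s0.

No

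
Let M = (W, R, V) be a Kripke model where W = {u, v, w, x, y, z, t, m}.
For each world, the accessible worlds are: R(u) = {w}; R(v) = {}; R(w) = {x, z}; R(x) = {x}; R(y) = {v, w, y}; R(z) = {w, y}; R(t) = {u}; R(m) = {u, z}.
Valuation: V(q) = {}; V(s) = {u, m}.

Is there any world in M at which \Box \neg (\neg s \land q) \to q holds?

No

Let φ = \Box \neg (\neg s \land q) \to q. Evaluate φ at each world:
  u (successors {w}): φ is false.
  v (successors ∅): φ is false.
  w (successors {x, z}): φ is false.
  x (successors {x}): φ is false.
  y (successors {v, w, y}): φ is false.
  z (successors {w, y}): φ is false.
  t (successors {u}): φ is false.
  m (successors {u, z}): φ is false.
For instance, at u:
  At u: \Box \neg (\neg s \land q) is true, q is false, so \Box \neg (\neg s \land q) \to q is false.
    At u: \Box \neg (\neg s \land q) requires \neg (\neg s \land q) at every successor {w}.
      At w: \neg (\neg s \land q) is true.
    So \Box \neg (\neg s \land q) is true at u.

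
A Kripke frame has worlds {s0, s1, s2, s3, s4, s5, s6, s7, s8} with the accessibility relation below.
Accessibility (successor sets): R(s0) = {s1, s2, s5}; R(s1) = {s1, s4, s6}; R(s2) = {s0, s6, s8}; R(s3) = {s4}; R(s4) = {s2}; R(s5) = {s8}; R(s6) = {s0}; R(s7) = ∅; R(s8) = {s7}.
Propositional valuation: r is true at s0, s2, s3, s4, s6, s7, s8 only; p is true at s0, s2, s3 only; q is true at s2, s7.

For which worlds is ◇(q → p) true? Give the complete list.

Let φ = ◇(q → p). Evaluate φ at each world:
  s0 (successors {s1, s2, s5}): φ is true.
  s1 (successors {s1, s4, s6}): φ is true.
  s2 (successors {s0, s6, s8}): φ is true.
  s3 (successors {s4}): φ is true.
  s4 (successors {s2}): φ is true.
  s5 (successors {s8}): φ is true.
  s6 (successors {s0}): φ is true.
  s7 (successors ∅): φ is false.
  s8 (successors {s7}): φ is false.
For instance, at s6:
  At s6: ◇(q → p) requires q → p at some successor in {s0}.
    q → p holds at s0, so ◇(q → p) is true at s6.
Satisfying worlds: {s0, s1, s2, s3, s4, s5, s6}

s0, s1, s2, s3, s4, s5, s6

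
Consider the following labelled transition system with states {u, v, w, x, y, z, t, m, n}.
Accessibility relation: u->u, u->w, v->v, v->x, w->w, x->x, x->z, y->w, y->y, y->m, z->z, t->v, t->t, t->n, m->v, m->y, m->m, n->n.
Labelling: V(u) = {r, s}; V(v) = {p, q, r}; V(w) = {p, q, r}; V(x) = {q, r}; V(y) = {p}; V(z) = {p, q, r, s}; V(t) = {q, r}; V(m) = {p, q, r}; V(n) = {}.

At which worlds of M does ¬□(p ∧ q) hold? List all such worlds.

Let φ = ¬□(p ∧ q). Evaluate φ at each world:
  u (successors {u, w}): φ is true.
  v (successors {v, x}): φ is true.
  w (successors {w}): φ is false.
  x (successors {x, z}): φ is true.
  y (successors {w, y, m}): φ is true.
  z (successors {z}): φ is false.
  t (successors {v, t, n}): φ is true.
  m (successors {v, y, m}): φ is true.
  n (successors {n}): φ is true.
For instance, at w:
  At w: □(p ∧ q) is true, so ¬□(p ∧ q) is false.
    At w: □(p ∧ q) requires p ∧ q at every successor {w}.
      At w: p ∧ q is true.
    So □(p ∧ q) is true at w.
Satisfying worlds: {u, v, x, y, t, m, n}

u, v, x, y, t, m, n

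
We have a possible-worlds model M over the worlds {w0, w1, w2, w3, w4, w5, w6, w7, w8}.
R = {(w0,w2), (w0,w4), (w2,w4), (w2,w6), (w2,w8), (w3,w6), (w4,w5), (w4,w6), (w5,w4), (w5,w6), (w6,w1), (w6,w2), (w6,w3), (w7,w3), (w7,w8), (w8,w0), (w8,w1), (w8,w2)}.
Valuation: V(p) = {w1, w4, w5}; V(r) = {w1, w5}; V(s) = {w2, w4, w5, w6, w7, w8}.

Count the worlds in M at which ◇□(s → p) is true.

Let φ = ◇□(s → p). Evaluate φ at each world:
  w0 (successors {w2, w4}): φ is false.
  w1 (successors ∅): φ is false.
  w2 (successors {w4, w6, w8}): φ is false.
  w3 (successors {w6}): φ is false.
  w4 (successors {w5, w6}): φ is false.
  w5 (successors {w4, w6}): φ is false.
  w6 (successors {w1, w2, w3}): φ is true.
  w7 (successors {w3, w8}): φ is false.
  w8 (successors {w0, w1, w2}): φ is true.
For instance, at w8:
  At w8: ◇□(s → p) requires □(s → p) at some successor in {w0, w1, w2}.
    □(s → p) holds at w1, so ◇□(s → p) is true at w8.
      At w1: no accessible worlds, so □(s → p) holds vacuously.
Satisfying worlds: {w6, w8}

2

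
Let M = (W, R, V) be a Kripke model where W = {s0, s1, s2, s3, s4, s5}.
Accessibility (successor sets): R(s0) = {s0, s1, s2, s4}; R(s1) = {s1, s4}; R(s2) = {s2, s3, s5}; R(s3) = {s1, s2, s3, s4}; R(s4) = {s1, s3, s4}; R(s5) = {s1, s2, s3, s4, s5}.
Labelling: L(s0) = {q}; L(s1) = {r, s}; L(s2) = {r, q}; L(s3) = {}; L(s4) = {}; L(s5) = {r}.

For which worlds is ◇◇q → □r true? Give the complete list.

s1

Let φ = ◇◇q → □r. Evaluate φ at each world:
  s0 (successors {s0, s1, s2, s4}): φ is false.
  s1 (successors {s1, s4}): φ is true.
  s2 (successors {s2, s3, s5}): φ is false.
  s3 (successors {s1, s2, s3, s4}): φ is false.
  s4 (successors {s1, s3, s4}): φ is false.
  s5 (successors {s1, s2, s3, s4, s5}): φ is false.
For instance, at s4:
  At s4: ◇◇q is true, □r is false, so ◇◇q → □r is false.
    At s4: ◇◇q requires ◇q at some successor in {s1, s3, s4}.
      ◇q holds at s3, so ◇◇q is true at s4.
    At s4: □r requires r at every successor {s1, s3, s4}.
      r fails at s3, so □r is false at s4.
Satisfying worlds: {s1}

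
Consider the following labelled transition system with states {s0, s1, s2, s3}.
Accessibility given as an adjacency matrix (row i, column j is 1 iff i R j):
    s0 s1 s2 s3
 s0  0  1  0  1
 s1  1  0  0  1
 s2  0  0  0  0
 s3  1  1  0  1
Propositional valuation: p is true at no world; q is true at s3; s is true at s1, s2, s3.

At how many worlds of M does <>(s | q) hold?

Recall that <>ψ holds at a world iff ψ holds at some accessible world.
Let φ = <>(s | q). Evaluate φ at each world:
  s0 (successors {s1, s3}): φ is true.
  s1 (successors {s0, s3}): φ is true.
  s2 (successors ∅): φ is false.
  s3 (successors {s0, s1, s3}): φ is true.
For instance, at s3:
  At s3: <>(s | q) requires s | q at some successor in {s0, s1, s3}.
    s | q holds at s1, so <>(s | q) is true at s3.
Satisfying worlds: {s0, s1, s3}

3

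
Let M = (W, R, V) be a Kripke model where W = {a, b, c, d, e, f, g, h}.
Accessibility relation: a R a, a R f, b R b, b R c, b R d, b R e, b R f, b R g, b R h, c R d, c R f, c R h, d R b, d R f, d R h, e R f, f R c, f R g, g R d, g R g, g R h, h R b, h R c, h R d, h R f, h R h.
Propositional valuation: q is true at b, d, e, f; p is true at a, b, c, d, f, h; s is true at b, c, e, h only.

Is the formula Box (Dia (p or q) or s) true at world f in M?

Yes

At f: Box (Dia (p or q) or s) requires Dia (p or q) or s at every successor {c, g}.
    At c: Dia (p or q) is true, s is true, so Dia (p or q) or s is true.
      At c: Dia (p or q) requires p or q at some successor in {d, f, h}.
        p or q holds at d, so Dia (p or q) is true at c.
    At g: Dia (p or q) is true, s is false, so Dia (p or q) or s is true.
      At g: Dia (p or q) requires p or q at some successor in {d, g, h}.
        p or q holds at d, so Dia (p or q) is true at g.
So Box (Dia (p or q) or s) is true at f.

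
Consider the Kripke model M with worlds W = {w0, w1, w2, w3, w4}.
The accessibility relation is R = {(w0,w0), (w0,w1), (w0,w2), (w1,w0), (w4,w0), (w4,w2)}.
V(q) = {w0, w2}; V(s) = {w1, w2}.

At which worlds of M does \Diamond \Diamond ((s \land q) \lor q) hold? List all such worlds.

Let φ = \Diamond \Diamond ((s \land q) \lor q). Evaluate φ at each world:
  w0 (successors {w0, w1, w2}): φ is true.
  w1 (successors {w0}): φ is true.
  w2 (successors ∅): φ is false.
  w3 (successors ∅): φ is false.
  w4 (successors {w0, w2}): φ is true.
For instance, at w1:
  At w1: \Diamond \Diamond ((s \land q) \lor q) requires \Diamond ((s \land q) \lor q) at some successor in {w0}.
    \Diamond ((s \land q) \lor q) holds at w0, so \Diamond \Diamond ((s \land q) \lor q) is true at w1.
      At w0: \Diamond ((s \land q) \lor q) requires (s \land q) \lor q at some successor in {w0, w1, w2}.
        (s \land q) \lor q holds at w0, so \Diamond ((s \land q) \lor q) is true at w0.
Satisfying worlds: {w0, w1, w4}

w0, w1, w4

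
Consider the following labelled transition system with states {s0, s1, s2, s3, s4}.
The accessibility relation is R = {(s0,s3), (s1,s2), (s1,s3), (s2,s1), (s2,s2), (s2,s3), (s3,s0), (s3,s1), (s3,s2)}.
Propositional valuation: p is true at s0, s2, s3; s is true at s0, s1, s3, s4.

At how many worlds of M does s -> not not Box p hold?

Let φ = s -> not not Box p. Evaluate φ at each world:
  s0 (successors {s3}): φ is true.
  s1 (successors {s2, s3}): φ is true.
  s2 (successors {s1, s2, s3}): φ is true.
  s3 (successors {s0, s1, s2}): φ is false.
  s4 (successors ∅): φ is true.
For instance, at s3:
  At s3: s is true, not not Box p is false, so s -> not not Box p is false.
    At s3: not Box p is true, so not not Box p is false.
      At s3: Box p is false, so not Box p is true.
Satisfying worlds: {s0, s1, s2, s4}

4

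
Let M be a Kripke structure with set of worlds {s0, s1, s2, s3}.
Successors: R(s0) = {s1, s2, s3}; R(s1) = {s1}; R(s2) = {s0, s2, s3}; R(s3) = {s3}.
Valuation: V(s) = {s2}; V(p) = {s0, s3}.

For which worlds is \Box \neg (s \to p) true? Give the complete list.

none

Recall that \Box ψ holds at a world iff ψ holds at every accessible world, and \Diamond ψ holds iff ψ holds at some accessible world.
Let φ = \Box \neg (s \to p). Evaluate φ at each world:
  s0 (successors {s1, s2, s3}): φ is false.
  s1 (successors {s1}): φ is false.
  s2 (successors {s0, s2, s3}): φ is false.
  s3 (successors {s3}): φ is false.
For instance, at s3:
  At s3: \Box \neg (s \to p) requires \neg (s \to p) at every successor {s3}.
    \neg (s \to p) fails at s3, so \Box \neg (s \to p) is false at s3.
Satisfying worlds: none.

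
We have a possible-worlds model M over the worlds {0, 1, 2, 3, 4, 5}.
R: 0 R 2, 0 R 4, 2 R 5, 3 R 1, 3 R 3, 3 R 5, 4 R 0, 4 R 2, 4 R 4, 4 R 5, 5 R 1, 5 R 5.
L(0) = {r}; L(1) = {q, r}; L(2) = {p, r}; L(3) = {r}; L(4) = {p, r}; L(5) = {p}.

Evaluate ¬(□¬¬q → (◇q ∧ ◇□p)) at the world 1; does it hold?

Yes

At 1: □¬¬q → (◇q ∧ ◇□p) is false, so ¬(□¬¬q → (◇q ∧ ◇□p)) is true.
  At 1: □¬¬q is true, ◇q ∧ ◇□p is false, so □¬¬q → (◇q ∧ ◇□p) is false.
    At 1: no accessible worlds, so □¬¬q holds vacuously.
    At 1: ◇q is false, ◇□p is false, so ◇q ∧ ◇□p is false.
      At 1: no accessible worlds, so ◇q is false.
      At 1: no accessible worlds, so ◇□p is false.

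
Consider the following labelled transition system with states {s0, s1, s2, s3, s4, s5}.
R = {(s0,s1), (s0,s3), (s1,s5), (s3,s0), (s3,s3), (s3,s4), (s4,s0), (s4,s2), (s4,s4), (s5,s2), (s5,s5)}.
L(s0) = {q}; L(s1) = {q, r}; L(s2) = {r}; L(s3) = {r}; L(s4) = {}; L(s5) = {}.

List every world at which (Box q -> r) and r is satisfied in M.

Let φ = (Box q -> r) and r. Evaluate φ at each world:
  s0 (successors {s1, s3}): φ is false.
  s1 (successors {s5}): φ is true.
  s2 (successors ∅): φ is true.
  s3 (successors {s0, s3, s4}): φ is true.
  s4 (successors {s0, s2, s4}): φ is false.
  s5 (successors {s2, s5}): φ is false.
For instance, at s1:
  At s1: Box q -> r is true, r is true, so (Box q -> r) and r is true.
    At s1: Box q is false, r is true, so Box q -> r is true.
      At s1: Box q requires q at every successor {s5}.
        q fails at s5, so Box q is false at s1.
Satisfying worlds: {s1, s2, s3}

s1, s2, s3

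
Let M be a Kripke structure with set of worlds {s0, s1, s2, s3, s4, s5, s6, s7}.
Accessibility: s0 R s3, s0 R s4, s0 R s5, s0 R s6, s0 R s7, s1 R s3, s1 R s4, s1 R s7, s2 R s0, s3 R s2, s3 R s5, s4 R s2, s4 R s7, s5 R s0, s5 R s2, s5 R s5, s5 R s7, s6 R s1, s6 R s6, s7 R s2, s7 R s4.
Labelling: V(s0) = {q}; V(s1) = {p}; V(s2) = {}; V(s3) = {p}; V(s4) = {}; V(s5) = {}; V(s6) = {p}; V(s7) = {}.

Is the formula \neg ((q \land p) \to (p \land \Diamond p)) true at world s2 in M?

At s2: (q \land p) \to (p \land \Diamond p) is true, so \neg ((q \land p) \to (p \land \Diamond p)) is false.
  At s2: q \land p is false, p \land \Diamond p is false, so (q \land p) \to (p \land \Diamond p) is true.
    At s2: p is false, \Diamond p is false, so p \land \Diamond p is false.
      At s2: \Diamond p requires p at some successor in {s0}.
        At s0: p is false.
      So \Diamond p is false at s2.

No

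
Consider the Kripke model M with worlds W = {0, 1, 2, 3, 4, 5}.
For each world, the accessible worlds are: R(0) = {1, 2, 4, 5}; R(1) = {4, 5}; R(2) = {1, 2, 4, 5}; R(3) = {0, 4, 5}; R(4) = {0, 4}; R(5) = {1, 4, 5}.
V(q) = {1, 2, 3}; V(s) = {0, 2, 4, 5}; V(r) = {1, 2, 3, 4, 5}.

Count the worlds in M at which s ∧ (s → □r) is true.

Let φ = s ∧ (s → □r). Evaluate φ at each world:
  0 (successors {1, 2, 4, 5}): φ is true.
  1 (successors {4, 5}): φ is false.
  2 (successors {1, 2, 4, 5}): φ is true.
  3 (successors {0, 4, 5}): φ is false.
  4 (successors {0, 4}): φ is false.
  5 (successors {1, 4, 5}): φ is true.
For instance, at 5:
  At 5: s is true, s → □r is true, so s ∧ (s → □r) is true.
    At 5: s is true, □r is true, so s → □r is true.
      At 5: □r requires r at every successor {1, 4, 5}.
        At 1: r is true.
        At 4: r is true.
        At 5: r is true.
      So □r is true at 5.
Satisfying worlds: {0, 2, 5}

3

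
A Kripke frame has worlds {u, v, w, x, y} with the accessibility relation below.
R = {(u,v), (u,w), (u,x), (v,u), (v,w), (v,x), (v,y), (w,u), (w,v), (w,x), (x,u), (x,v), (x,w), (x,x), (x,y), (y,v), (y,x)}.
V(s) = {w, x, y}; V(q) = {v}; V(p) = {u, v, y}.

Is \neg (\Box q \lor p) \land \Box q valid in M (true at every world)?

No

Let φ = \neg (\Box q \lor p) \land \Box q. Evaluate φ at each world:
  u (successors {v, w, x}): φ is false.
  v (successors {u, w, x, y}): φ is false.
  w (successors {u, v, x}): φ is false.
  x (successors {u, v, w, x, y}): φ is false.
  y (successors {v, x}): φ is false.
Detail at u (counterexample):
  At u: \neg (\Box q \lor p) is false, \Box q is false, so \neg (\Box q \lor p) \land \Box q is false.
    At u: \Box q \lor p is true, so \neg (\Box q \lor p) is false.
      At u: \Box q is false, p is true, so \Box q \lor p is true.
    At u: \Box q requires q at every successor {v, w, x}.
      q fails at w, so \Box q is false at u.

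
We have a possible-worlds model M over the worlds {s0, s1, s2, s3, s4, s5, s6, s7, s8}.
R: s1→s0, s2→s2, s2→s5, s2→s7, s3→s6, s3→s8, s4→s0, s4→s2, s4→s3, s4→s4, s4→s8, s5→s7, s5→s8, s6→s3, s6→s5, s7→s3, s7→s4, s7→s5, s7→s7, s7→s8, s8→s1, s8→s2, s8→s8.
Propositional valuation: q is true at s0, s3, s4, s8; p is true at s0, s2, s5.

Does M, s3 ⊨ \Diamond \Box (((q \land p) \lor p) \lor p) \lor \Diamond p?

At s3: \Diamond \Box (((q \land p) \lor p) \lor p) is false, \Diamond p is false, so \Diamond \Box (((q \land p) \lor p) \lor p) \lor \Diamond p is false.
  At s3: \Diamond \Box (((q \land p) \lor p) \lor p) requires \Box (((q \land p) \lor p) \lor p) at some successor in {s6, s8}.
    At s6: \Box (((q \land p) \lor p) \lor p) is false.
    At s8: \Box (((q \land p) \lor p) \lor p) is false.
  So \Diamond \Box (((q \land p) \lor p) \lor p) is false at s3.
  At s3: \Diamond p requires p at some successor in {s6, s8}.
    At s6: p is false.
    At s8: p is false.
  So \Diamond p is false at s3.

No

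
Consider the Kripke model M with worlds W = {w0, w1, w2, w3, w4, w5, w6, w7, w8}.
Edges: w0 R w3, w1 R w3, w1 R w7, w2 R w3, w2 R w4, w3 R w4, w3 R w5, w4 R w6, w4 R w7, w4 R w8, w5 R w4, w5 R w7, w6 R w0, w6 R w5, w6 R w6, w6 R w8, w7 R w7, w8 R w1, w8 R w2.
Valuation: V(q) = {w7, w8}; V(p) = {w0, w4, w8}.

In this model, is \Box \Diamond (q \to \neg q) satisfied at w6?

Yes

At w6: \Box \Diamond (q \to \neg q) requires \Diamond (q \to \neg q) at every successor {w0, w5, w6, w8}.
  At w0: \Diamond (q \to \neg q) is true.
  At w5: \Diamond (q \to \neg q) is true.
  At w6: \Diamond (q \to \neg q) is true.
  At w8: \Diamond (q \to \neg q) is true.
So \Box \Diamond (q \to \neg q) is true at w6.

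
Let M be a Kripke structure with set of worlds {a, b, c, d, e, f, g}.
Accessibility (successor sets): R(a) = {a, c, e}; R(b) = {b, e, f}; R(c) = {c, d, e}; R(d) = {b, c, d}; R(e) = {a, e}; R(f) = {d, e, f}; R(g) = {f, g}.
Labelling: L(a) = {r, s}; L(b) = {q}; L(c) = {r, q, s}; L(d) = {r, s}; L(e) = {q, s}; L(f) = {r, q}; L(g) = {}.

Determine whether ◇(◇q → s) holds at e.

Recall that ◇ψ holds at a world iff ψ holds at some accessible world.
At e: ◇(◇q → s) requires ◇q → s at some successor in {a, e}.
  ◇q → s holds at a, so ◇(◇q → s) is true at e.
    At a: ◇q is true, s is true, so ◇q → s is true.
      At a: ◇q requires q at some successor in {a, c, e}.
        q holds at c, so ◇q is true at a.

Yes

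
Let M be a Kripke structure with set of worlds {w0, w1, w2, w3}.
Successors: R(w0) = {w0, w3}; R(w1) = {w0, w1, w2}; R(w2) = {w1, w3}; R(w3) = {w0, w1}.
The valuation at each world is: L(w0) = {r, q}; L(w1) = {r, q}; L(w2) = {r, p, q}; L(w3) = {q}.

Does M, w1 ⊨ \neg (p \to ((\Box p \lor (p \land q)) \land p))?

At w1: p \to ((\Box p \lor (p \land q)) \land p) is true, so \neg (p \to ((\Box p \lor (p \land q)) \land p)) is false.
  At w1: p is false, (\Box p \lor (p \land q)) \land p is false, so p \to ((\Box p \lor (p \land q)) \land p) is true.
    At w1: \Box p \lor (p \land q) is false, p is false, so (\Box p \lor (p \land q)) \land p is false.
      At w1: \Box p is false, p \land q is false, so \Box p \lor (p \land q) is false.

No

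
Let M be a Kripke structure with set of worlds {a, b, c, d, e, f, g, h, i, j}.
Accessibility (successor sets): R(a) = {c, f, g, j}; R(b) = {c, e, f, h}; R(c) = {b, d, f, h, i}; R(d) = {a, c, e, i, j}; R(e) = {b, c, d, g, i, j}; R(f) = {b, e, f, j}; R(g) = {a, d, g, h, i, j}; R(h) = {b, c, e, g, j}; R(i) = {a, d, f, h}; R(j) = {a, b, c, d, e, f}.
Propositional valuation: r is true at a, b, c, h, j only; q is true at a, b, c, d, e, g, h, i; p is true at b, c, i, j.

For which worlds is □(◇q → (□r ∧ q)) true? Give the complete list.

none

Let φ = □(◇q → (□r ∧ q)). Evaluate φ at each world:
  a (successors {c, f, g, j}): φ is false.
  b (successors {c, e, f, h}): φ is false.
  c (successors {b, d, f, h, i}): φ is false.
  d (successors {a, c, e, i, j}): φ is false.
  e (successors {b, c, d, g, i, j}): φ is false.
  f (successors {b, e, f, j}): φ is false.
  g (successors {a, d, g, h, i, j}): φ is false.
  h (successors {b, c, e, g, j}): φ is false.
  i (successors {a, d, f, h}): φ is false.
  j (successors {a, b, c, d, e, f}): φ is false.
For instance, at a:
  At a: □(◇q → (□r ∧ q)) requires ◇q → (□r ∧ q) at every successor {c, f, g, j}.
    ◇q → (□r ∧ q) fails at c, so □(◇q → (□r ∧ q)) is false at a.
      At c: ◇q is true, □r ∧ q is false, so ◇q → (□r ∧ q) is false.
Satisfying worlds: none.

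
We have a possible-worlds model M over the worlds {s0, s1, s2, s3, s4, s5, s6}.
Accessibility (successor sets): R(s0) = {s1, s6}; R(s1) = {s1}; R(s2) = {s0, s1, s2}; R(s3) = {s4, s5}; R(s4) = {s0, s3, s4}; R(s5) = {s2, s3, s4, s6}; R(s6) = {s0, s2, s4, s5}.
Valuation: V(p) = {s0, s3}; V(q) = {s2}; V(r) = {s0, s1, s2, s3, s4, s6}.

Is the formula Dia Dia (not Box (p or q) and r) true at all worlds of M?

Yes

Let φ = Dia Dia (not Box (p or q) and r). Evaluate φ at each world:
  s0 (successors {s1, s6}): φ is true.
  s1 (successors {s1}): φ is true.
  s2 (successors {s0, s1, s2}): φ is true.
  s3 (successors {s4, s5}): φ is true.
  s4 (successors {s0, s3, s4}): φ is true.
  s5 (successors {s2, s3, s4, s6}): φ is true.
  s6 (successors {s0, s2, s4, s5}): φ is true.
For instance, at s4:
  At s4: Dia Dia (not Box (p or q) and r) requires Dia (not Box (p or q) and r) at some successor in {s0, s3, s4}.
    Dia (not Box (p or q) and r) holds at s0, so Dia Dia (not Box (p or q) and r) is true at s4.
      At s0: Dia (not Box (p or q) and r) requires not Box (p or q) and r at some successor in {s1, s6}.
        not Box (p or q) and r holds at s1, so Dia (not Box (p or q) and r) is true at s0.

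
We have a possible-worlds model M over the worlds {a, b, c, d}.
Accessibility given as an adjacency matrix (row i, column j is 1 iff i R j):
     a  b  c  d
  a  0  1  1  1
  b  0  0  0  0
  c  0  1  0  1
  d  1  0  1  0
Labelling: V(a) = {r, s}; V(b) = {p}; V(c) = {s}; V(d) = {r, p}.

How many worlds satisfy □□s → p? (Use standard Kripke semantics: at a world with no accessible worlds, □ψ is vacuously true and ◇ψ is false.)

3

Recall that □ψ holds at a world iff ψ holds at every accessible world, and ◇ψ holds iff ψ holds at some accessible world.
Let φ = □□s → p. Evaluate φ at each world:
  a (successors {b, c, d}): φ is true.
  b (successors ∅): φ is true.
  c (successors {b, d}): φ is false.
  d (successors {a, c}): φ is true.
For instance, at a:
  At a: □□s is false, p is false, so □□s → p is true.
    At a: □□s requires □s at every successor {b, c, d}.
      □s fails at c, so □□s is false at a.
Satisfying worlds: {a, b, d}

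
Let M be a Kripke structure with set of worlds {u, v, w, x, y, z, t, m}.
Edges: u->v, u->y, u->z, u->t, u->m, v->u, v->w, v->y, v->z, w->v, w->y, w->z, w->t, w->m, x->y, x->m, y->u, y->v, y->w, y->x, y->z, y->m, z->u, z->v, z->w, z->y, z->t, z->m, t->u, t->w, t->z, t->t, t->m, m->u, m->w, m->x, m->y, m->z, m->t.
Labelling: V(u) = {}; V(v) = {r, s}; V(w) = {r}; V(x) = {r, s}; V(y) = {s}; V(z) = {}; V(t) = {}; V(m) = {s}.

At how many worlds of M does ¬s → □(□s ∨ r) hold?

4

Let φ = ¬s → □(□s ∨ r). Evaluate φ at each world:
  u (successors {v, y, z, t, m}): φ is false.
  v (successors {u, w, y, z}): φ is true.
  w (successors {v, y, z, t, m}): φ is false.
  x (successors {y, m}): φ is true.
  y (successors {u, v, w, x, z, m}): φ is true.
  z (successors {u, v, w, y, t, m}): φ is false.
  t (successors {u, w, z, t, m}): φ is false.
  m (successors {u, w, x, y, z, t}): φ is true.
For instance, at t:
  At t: ¬s is true, □(□s ∨ r) is false, so ¬s → □(□s ∨ r) is false.
    At t: □(□s ∨ r) requires □s ∨ r at every successor {u, w, z, t, m}.
      □s ∨ r fails at u, so □(□s ∨ r) is false at t.
Satisfying worlds: {v, x, y, m}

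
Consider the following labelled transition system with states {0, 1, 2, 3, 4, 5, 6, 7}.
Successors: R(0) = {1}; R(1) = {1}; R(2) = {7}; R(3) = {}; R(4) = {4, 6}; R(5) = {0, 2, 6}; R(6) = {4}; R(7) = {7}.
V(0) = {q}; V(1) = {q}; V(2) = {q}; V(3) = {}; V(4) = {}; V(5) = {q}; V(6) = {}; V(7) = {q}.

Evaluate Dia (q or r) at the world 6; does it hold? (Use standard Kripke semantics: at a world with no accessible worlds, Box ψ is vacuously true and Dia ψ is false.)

Recall that Dia ψ holds at a world iff ψ holds at some accessible world.
At 6: Dia (q or r) requires q or r at some successor in {4}.
  At 4: q or r is false.
So Dia (q or r) is false at 6.

No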